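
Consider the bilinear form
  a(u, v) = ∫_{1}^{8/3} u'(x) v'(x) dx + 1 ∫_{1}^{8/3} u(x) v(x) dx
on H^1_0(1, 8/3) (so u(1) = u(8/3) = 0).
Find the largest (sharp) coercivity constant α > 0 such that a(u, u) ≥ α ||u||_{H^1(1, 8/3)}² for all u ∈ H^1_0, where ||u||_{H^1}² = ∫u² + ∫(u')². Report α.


α = 1

Coercivity of a(·,·) on H^1_0(1, 8/3) means a(u, u) ≥ α ||u||_{H^1}² for every u ∈ H^1_0.
The interval has length L = 5/3, and Poincaré/coercivity depend only on L. Here a(u, u) = ∫(u')² + (1)·∫u².
Here c = 1 ≥ 1, so a(u,u) = ∫(u')² + c∫u² ≥ ∫(u')² + ∫u² = ||u||_{H^1}², i.e. α = 1 works. No larger α is possible: a(u,u) ≥ α||u||_{H^1}² means (1−α)∫(u')² ≥ (α−c)∫u², and for the modes u_n = sin(nπ(x−x₀)/L) (x₀ the left endpoint) one has ∫u_n²/∫(u_n')² = (L/(nπ))² → 0, so a(u_n,u_n)/||u_n||_{H^1}² → 1. Hence the optimal constant is α = 1.
Therefore α = 1.


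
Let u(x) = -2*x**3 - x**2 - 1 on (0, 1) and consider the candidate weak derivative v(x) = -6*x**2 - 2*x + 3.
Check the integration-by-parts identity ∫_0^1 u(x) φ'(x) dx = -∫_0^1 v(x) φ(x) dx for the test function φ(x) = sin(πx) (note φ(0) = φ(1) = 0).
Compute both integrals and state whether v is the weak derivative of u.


LHS = -24/π^3 + 8/π, RHS = -24/π^3 + 2/π. No, v is not the weak derivative of u.

u(x) = -2*x**3 - x**2 - 1, classical derivative u'(x) = -6*x**2 - 2*x.
φ(x) = sin(πx), so φ'(x) = π*cos(π*x).
Note φ(0) = φ(1) = 0, so the boundary term u·φ vanishes.
LHS = ∫_0^1 u(x) φ'(x) dx = ∫_0^1 (-2*π*x^3*cos(π*x) - π*x^2*cos(π*x) - π*cos(π*x)) dx. Term by term:
  ∫_0^1 -π*cos(π*x) dx = 0;  ∫_0^1 -π*x^2*cos(π*x) dx = 2/π;  ∫_0^1 -2*π*x^3*cos(π*x) dx = -24/π^3 + 6/π.
Sum: 0 + 2/π + -24/π^3 + 6/π = -24/π^3 + 8/π.
So LHS = -24/π^3 + 8/π.
∫_0^1 v(x) φ(x) dx = ∫_0^1 (-6*x^2*sin(π*x) - 2*x*sin(π*x) + 3*sin(π*x)) dx. Term by term:
  ∫_0^1 3*sin(π*x) dx = 6/π;  ∫_0^1 -6*x^2*sin(π*x) dx = -6/π + 24/π^3;  ∫_0^1 -2*x*sin(π*x) dx = -2/π.
Sum: 6/π + -6/π + 24/π^3 − 2/π = -2/π + 24/π^3.
So RHS = -∫_0^1 v(x) φ(x) dx = -24/π^3 + 2/π.
LHS − RHS = 6/π ≠ 0, so the identity fails.
(For a valid weak derivative the identity must hold for EVERY test function, in particular this one. The failure shows v is NOT the weak derivative of u.)
Correct weak derivative would be u'(x) = -6*x**2 - 2*x.


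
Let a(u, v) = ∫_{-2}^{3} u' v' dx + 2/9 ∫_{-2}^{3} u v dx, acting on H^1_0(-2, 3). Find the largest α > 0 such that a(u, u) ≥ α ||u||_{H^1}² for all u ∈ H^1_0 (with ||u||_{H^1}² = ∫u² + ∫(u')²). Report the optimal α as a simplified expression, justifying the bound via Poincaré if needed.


α = (50/9 + π^2)/(π^2 + 25)

Coercivity of a(·,·) on H^1_0(-2, 3) means a(u, u) ≥ α ||u||_{H^1}² for every u ∈ H^1_0.
The interval has length L = 5, and Poincaré/coercivity depend only on L. Here a(u, u) = ∫(u')² + (2/9)·∫u².
Here 0 < c = 2/9 < 1. The condition a(u,u) ≥ α||u||_{H^1}² reads (1−α)∫(u')² ≥ (α−c)∫u². Any admissible α is ≤ 1 (rapidly oscillating u have ∫u²/∫(u')² → 0), and α = 1 would force 0 ≥ (1−c)∫u², impossible since c < 1; so 1−α > 0. By the sharp Poincaré inequality on H^1_0 of an interval of length L, ∫(u')² ≥ (π/L)²∫u² with equality for the first sine mode sin(π(x−x₀)/L) (x₀ the left endpoint), so the inequality holds for all u iff (1−α)(π/L)² ≥ α − c, i.e. α ≤ ((π/L)² + c)/((π/L)² + 1) = (1 + c(L/π)²)/(1 + (L/π)²). With (π/L)² = π^2/25 and c = 2/9, the largest admissible constant is α = ((π/L)² + c)/((π/L)² + 1).
Simplifying, α = (50/9 + π^2)/(π^2 + 25).


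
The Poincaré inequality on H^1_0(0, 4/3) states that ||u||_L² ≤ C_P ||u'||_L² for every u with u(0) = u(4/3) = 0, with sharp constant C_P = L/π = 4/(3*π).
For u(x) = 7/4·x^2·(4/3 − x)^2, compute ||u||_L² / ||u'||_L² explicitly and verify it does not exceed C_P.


||u||_L² / ||u'||_L² = 2*sqrt(3)/9 < C_P = 4/(3*π).

u(x) = 7/4·x^2·(4/3 − x)^2, so u'(x) = 7*x*(3*x - 4)*(3*x - 2)/9.
u(x) = 7/4·x^2·(4/3 − x)^2 vanishes at x = 0 and x = 4/3, so u ∈ H^1_0(0, 4/3). Differentiate via the product rule and integrate the resulting polynomials term by term.
  ∫_0^4/3 u² dx = ∫_0^4/3 (49*x^8/16 - 49*x^7/3 + 98*x^6/3 - 784*x^5/27 + 784*x^4/81) dx. Term by term:
    ∫_0^4/3 49*x^8/16 dx = 802816/177147;  ∫_0^4/3 -49*x^7/3 dx = -401408/19683;  ∫_0^4/3 98*x^6/3 dx = 229376/6561;
    ∫_0^4/3 -784*x^5/27 dx = -1605632/59049;  ∫_0^4/3 784*x^4/81 dx = 802816/98415.
  Sum: 802816/177147 − 401408/19683 + 229376/6561 − 1605632/59049 + 802816/98415 = 57344/885735.
  ∫_0^4/3 (u')² dx = ∫_0^4/3 (49*x^6 - 196*x^5 + 2548*x^4/9 - 1568*x^3/9 + 3136*x^2/81) dx. Term by term:
    ∫_0^4/3 49*x^6 dx = 114688/2187;  ∫_0^4/3 -196*x^5 dx = -401408/2187;  ∫_0^4/3 2548*x^4/9 dx = 2609152/10935;
    ∫_0^4/3 -1568*x^3/9 dx = -100352/729;  ∫_0^4/3 3136*x^2/81 dx = 200704/6561.
  Sum: 114688/2187 − 401408/2187 + 2609152/10935 − 100352/729 + 200704/6561 = 14336/32805.
∫_0^4/3 u² dx = 57344/885735, so ||u||_L² = 64*sqrt(210)/3645.
∫_0^4/3 (u')² dx = 14336/32805, so ||u'||_L² = 32*sqrt(70)/405.
Ratio ||u||_L² / ||u'||_L² = 2*sqrt(3)/9.
Sharp Poincaré constant on H^1_0(0, 4/3) is C_P = L/π = 4/(3*π), achieved by sin(3*π/4·x).
A polynomial bump cannot attain the sharp Poincaré constant (only the first sine eigenfunction does), so the ratio is strictly less than C_P, consistent with ||u||_L² ≤ C_P ||u'||_L².


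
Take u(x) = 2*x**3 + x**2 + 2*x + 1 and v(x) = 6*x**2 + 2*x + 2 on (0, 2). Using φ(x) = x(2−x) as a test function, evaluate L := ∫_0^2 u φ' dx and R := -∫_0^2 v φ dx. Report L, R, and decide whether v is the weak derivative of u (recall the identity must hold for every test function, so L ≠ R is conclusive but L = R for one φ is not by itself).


LHS = -224/15, RHS = -224/15. Yes, v = u' weakly.

u(x) = 2*x**3 + x**2 + 2*x + 1, classical derivative u'(x) = 6*x**2 + 2*x + 2.
φ(x) = x(2−x), so φ'(x) = 2 - 2*x.
Note φ(0) = φ(2) = 0, so the boundary term u·φ vanishes.
LHS = ∫_0^2 u(x) φ'(x) dx = ∫_0^2 (-4*x^4 + 2*x^3 - 2*x^2 + 2*x + 2) dx. Term by term:
  ∫_0^2 -4*x^4 dx = -128/5;  ∫_0^2 2*x^3 dx = 8;  ∫_0^2 -2*x^2 dx = -16/3;
  ∫_0^2 2*x dx = 4;  ∫_0^2 2 dx = 4.
Sum: -128/5 + 8 − 16/3 + 4 + 4 = -224/15.
So LHS = -224/15.
∫_0^2 v(x) φ(x) dx = ∫_0^2 (-6*x^4 + 10*x^3 + 2*x^2 + 4*x) dx. Term by term:
  ∫_0^2 -6*x^4 dx = -192/5;  ∫_0^2 10*x^3 dx = 40;  ∫_0^2 2*x^2 dx = 16/3;
  ∫_0^2 4*x dx = 8.
Sum: -192/5 + 40 + 16/3 + 8 = 224/15.
So RHS = -∫_0^2 v(x) φ(x) dx = -224/15.
LHS = RHS, so the identity holds for this test φ.
Moreover u is smooth here and v(x) = u'(x) = 6*x**2 + 2*x + 2 pointwise, so the identity holds for every test function. Hence v is the weak derivative of u.


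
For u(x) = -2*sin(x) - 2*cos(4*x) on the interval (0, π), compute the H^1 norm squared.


||u||_{H^1(0,π)}^2 = -272/15 + 38*π

u'(x) = 8*sin(4*x) - 2*cos(x).
Expand u² and (u')² and integrate term by term on (0, π), using: for integers n ≥ 1, ∫_0^π sin²(nx) dx = ∫_0^π cos²(nx) dx = π/2; for n ≠ n', ∫_0^π sin(nx)sin(n'x) dx = ∫_0^π cos(nx)cos(n'x) dx = 0; and by product-to-sum, ∫_0^π sin(nx)cos(n'x) dx = ½∫_0^π [sin((n+n')x) + sin((n−n')x)] dx, which is 0 when n+n' is even and 2n/(n²−n'²) when n+n' is odd (it need not vanish on (0, π)).
  u² squared terms: (-2)²·∫cos(4x)² dx = 4·π/2 = 2*π;  (-2)²·∫sin(x)² dx = 4·π/2 = 2*π.
  u² cross terms: 2·(-2)·(-2)·∫cos(4x)·sin(x) dx = 8·(-2/15) = -16/15.
  So ∫_0^π u² dx = 2*π + 2*π − 16/15 = -16/15 + 4*π.
  (u')² squared terms: (-2)²·∫cos(x)² dx = 4·π/2 = 2*π;  (8)²·∫sin(4x)² dx = 64·π/2 = 32*π.
  (u')² cross terms: 2·(-2)·(8)·∫cos(x)·sin(4x) dx = -32·(8/15) = -256/15.
  So ∫_0^π (u')² dx = 2*π + 32*π − 256/15 = -256/15 + 34*π.
||u||_{H^1}^2 = (-16/15 + 4*π) + (-256/15 + 34*π) = -272/15 + 38*π.


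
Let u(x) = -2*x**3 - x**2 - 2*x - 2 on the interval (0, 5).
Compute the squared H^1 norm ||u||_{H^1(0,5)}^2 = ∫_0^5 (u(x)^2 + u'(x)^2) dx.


||u||_{H^1}^2 = 1901540/21

The H^1 norm (squared) on an interval (0, L) is
  ||u||_{H^1}^2 = ∫_0^L u(x)^2 dx + ∫_0^L u'(x)^2 dx.
Compute u'(x) = -6*x**2 - 2*x - 2.
Then u(x)^2 = 4*x**6 + 4*x**5 + 9*x**4 + 12*x**3 + 8*x**2 + 8*x + 4 and u'(x)^2 = 36*x**4 + 24*x**3 + 28*x**2 + 8*x + 4.
Integrate each monomial from 0 to 5 using ∫_0^5 c·x^n dx = c·5^(n+1)/(n+1):
  ∫_0^5 u(x)^2 dx = ∫_0^5 (4*x^6 + 4*x^5 + 9*x^4 + 12*x^3 + 8*x^2 + 8*x + 4) dx. Term by term:
    ∫_0^5 4*x^6 dx = 312500/7;  ∫_0^5 4*x^5 dx = 31250/3;  ∫_0^5 9*x^4 dx = 5625;
    ∫_0^5 12*x^3 dx = 1875;  ∫_0^5 8*x^2 dx = 1000/3;  ∫_0^5 8*x dx = 100;
    ∫_0^5 4 dx = 20.
  Sum: 312500/7 + 31250/3 + 5625 + 1875 + 1000/3 + 100 + 20 = 441090/7.
  ∫_0^5 u'(x)^2 dx = ∫_0^5 (36*x^4 + 24*x^3 + 28*x^2 + 8*x + 4) dx. Term by term:
    ∫_0^5 36*x^4 dx = 22500;  ∫_0^5 24*x^3 dx = 3750;  ∫_0^5 28*x^2 dx = 3500/3;
    ∫_0^5 8*x dx = 100;  ∫_0^5 4 dx = 20.
  Sum: 22500 + 3750 + 3500/3 + 100 + 20 = 82610/3.
Adding: ||u||_{H^1}^2 = 441090/7 + 82610/3 = 1901540/21.


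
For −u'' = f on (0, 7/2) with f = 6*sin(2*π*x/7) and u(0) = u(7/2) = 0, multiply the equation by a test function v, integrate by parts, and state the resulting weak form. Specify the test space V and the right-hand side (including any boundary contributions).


V = H^1_0(0, 7/2) (so v(0) = v(7/2) = 0); weak form: ∫_0^7/2 u'v' dx = ∫_0^7/2 (6*sin(2*π*x/7)) v dx for all v ∈ V.

Multiply both sides by a test function v and integrate from 0 to 7/2:
  ∫_0^7/2 −u''(x) v(x) dx = ∫_0^7/2 f(x) v(x) dx.
Integrate the LHS by parts once:
  ∫_0^7/2 −u'' v dx = −[u'(x) v(x)]_0^7/2 + ∫_0^7/2 u'(x) v'(x) dx.
Thus ∫_0^7/2 u'(x) v'(x) dx = ∫_0^7/2 f(x) v(x) dx + [u'(x) v(x)]_0^7/2.
Choose V so that boundary terms are either known or forced to vanish.
u is Dirichlet: u(0) = u(7/2) = 0. Let V = H^1_0(0, 7/2); then v(0) = v(7/2) = 0, and [u' v]_0^7/2 = 0.
Weak formulation: find u (satisfying any essential BC) such that ∫_0^7/2 u'(x) v'(x) dx = ∫_0^7/2 f v dx for all v ∈ V.
Substituting f(x) = 6*sin(2*π*x/7), the right-hand side is ∫_0^7/2 (6*sin(2*π*x/7)) v dx.


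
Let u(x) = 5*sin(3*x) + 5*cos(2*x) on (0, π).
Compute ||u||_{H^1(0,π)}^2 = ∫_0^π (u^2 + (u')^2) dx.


||u||_{H^1(0,π)}^2 = 300 + 375*π/2

u'(x) = -10*sin(2*x) + 15*cos(3*x).
Expand u² and (u')² and integrate term by term on (0, π), using: for integers n ≥ 1, ∫_0^π sin²(nx) dx = ∫_0^π cos²(nx) dx = π/2; for n ≠ n', ∫_0^π sin(nx)sin(n'x) dx = ∫_0^π cos(nx)cos(n'x) dx = 0; and by product-to-sum, ∫_0^π sin(nx)cos(n'x) dx = ½∫_0^π [sin((n+n')x) + sin((n−n')x)] dx, which is 0 when n+n' is even and 2n/(n²−n'²) when n+n' is odd (it need not vanish on (0, π)).
  u² squared terms: (5)²·∫cos(2x)² dx = 25·π/2 = 25*π/2;  (5)²·∫sin(3x)² dx = 25·π/2 = 25*π/2.
  u² cross terms: 2·(5)·(5)·∫cos(2x)·sin(3x) dx = 50·(6/5) = 60.
  So ∫_0^π u² dx = 25*π/2 + 25*π/2 + 60 = 60 + 25*π.
  (u')² squared terms: (-10)²·∫sin(2x)² dx = 100·π/2 = 50*π;  (15)²·∫cos(3x)² dx = 225·π/2 = 225*π/2.
  (u')² cross terms: 2·(-10)·(15)·∫sin(2x)·cos(3x) dx = -300·(-4/5) = 240.
  So ∫_0^π (u')² dx = 50*π + 225*π/2 + 240 = 240 + 325*π/2.
||u||_{H^1}^2 = (60 + 25*π) + (240 + 325*π/2) = 300 + 375*π/2.


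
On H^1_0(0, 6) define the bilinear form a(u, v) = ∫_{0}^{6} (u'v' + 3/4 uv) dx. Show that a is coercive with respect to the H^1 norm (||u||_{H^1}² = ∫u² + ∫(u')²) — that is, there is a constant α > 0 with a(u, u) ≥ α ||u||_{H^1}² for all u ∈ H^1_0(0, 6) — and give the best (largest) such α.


α = (π^2 + 27)/(π^2 + 36)

Coercivity of a(·,·) on H^1_0(0, 6) means a(u, u) ≥ α ||u||_{H^1}² for every u ∈ H^1_0.
The interval has length L = 6, and Poincaré/coercivity depend only on L. Here a(u, u) = ∫(u')² + (3/4)·∫u².
Here 0 < c = 3/4 < 1. The condition a(u,u) ≥ α||u||_{H^1}² reads (1−α)∫(u')² ≥ (α−c)∫u². Any admissible α is ≤ 1 (rapidly oscillating u have ∫u²/∫(u')² → 0), and α = 1 would force 0 ≥ (1−c)∫u², impossible since c < 1; so 1−α > 0. By the sharp Poincaré inequality on H^1_0 of an interval of length L, ∫(u')² ≥ (π/L)²∫u² with equality for the first sine mode sin(π(x−x₀)/L) (x₀ the left endpoint), so the inequality holds for all u iff (1−α)(π/L)² ≥ α − c, i.e. α ≤ ((π/L)² + c)/((π/L)² + 1) = (1 + c(L/π)²)/(1 + (L/π)²). With (π/L)² = π^2/36 and c = 3/4, the largest admissible constant is α = ((π/L)² + c)/((π/L)² + 1).
Simplifying, α = (π^2 + 27)/(π^2 + 36).


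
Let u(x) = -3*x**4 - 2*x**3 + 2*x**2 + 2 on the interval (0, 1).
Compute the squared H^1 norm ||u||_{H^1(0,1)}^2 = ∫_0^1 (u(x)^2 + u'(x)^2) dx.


||u||_{H^1}^2 = 6089/210

The H^1 norm (squared) on an interval (0, L) is
  ||u||_{H^1}^2 = ∫_0^L u(x)^2 dx + ∫_0^L u'(x)^2 dx.
Compute u'(x) = -12*x**3 - 6*x**2 + 4*x.
Then u(x)^2 = 9*x**8 + 12*x**7 - 8*x**6 - 8*x**5 - 8*x**4 - 8*x**3 + 8*x**2 + 4 and u'(x)^2 = 144*x**6 + 144*x**5 - 60*x**4 - 48*x**3 + 16*x**2.
Integrate each monomial from 0 to 1 using ∫_0^1 c·x^n dx = c·1^(n+1)/(n+1):
  ∫_0^1 u(x)^2 dx = ∫_0^1 (9*x^8 + 12*x^7 - 8*x^6 - 8*x^5 - 8*x^4 - 8*x^3 + 8*x^2 + 4) dx. Term by term:
    ∫_0^1 9*x^8 dx = 1;  ∫_0^1 12*x^7 dx = 3/2;  ∫_0^1 -8*x^6 dx = -8/7;
    ∫_0^1 -8*x^5 dx = -4/3;  ∫_0^1 -8*x^4 dx = -8/5;  ∫_0^1 -8*x^3 dx = -2;
    ∫_0^1 8*x^2 dx = 8/3;  ∫_0^1 4 dx = 4.
  Sum: 1 + 3/2 − 8/7 − 4/3 − 8/5 − 2 + 8/3 + 4 = 649/210.
  ∫_0^1 u'(x)^2 dx = ∫_0^1 (144*x^6 + 144*x^5 - 60*x^4 - 48*x^3 + 16*x^2) dx. Term by term:
    ∫_0^1 144*x^6 dx = 144/7;  ∫_0^1 144*x^5 dx = 24;  ∫_0^1 -60*x^4 dx = -12;
    ∫_0^1 -48*x^3 dx = -12;  ∫_0^1 16*x^2 dx = 16/3.
  Sum: 144/7 + 24 − 12 − 12 + 16/3 = 544/21.
Adding: ||u||_{H^1}^2 = 649/210 + 544/21 = 6089/210.


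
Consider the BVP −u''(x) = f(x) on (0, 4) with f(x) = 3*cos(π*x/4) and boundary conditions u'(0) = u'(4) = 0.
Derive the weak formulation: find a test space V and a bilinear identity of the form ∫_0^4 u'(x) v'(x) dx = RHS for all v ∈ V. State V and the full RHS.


V = H^1(0, 4) (no boundary constraint on v; u is determined up to an additive constant); weak form: ∫_0^4 u'v' dx = ∫_0^4 (3*cos(π*x/4)) v dx for all v ∈ V.

Multiply both sides by a test function v and integrate from 0 to 4:
  ∫_0^4 −u''(x) v(x) dx = ∫_0^4 f(x) v(x) dx.
Integrate the LHS by parts once:
  ∫_0^4 −u'' v dx = −[u'(x) v(x)]_0^4 + ∫_0^4 u'(x) v'(x) dx.
Thus ∫_0^4 u'(x) v'(x) dx = ∫_0^4 f(x) v(x) dx + [u'(x) v(x)]_0^4.
Choose V so that boundary terms are either known or forced to vanish.
u has homogeneous Neumann: u'(0) = u'(4) = 0. So [u' v]_0^4 = 0·v(4) − 0·v(0) = 0 for any v; take V = H^1(0, 4).
Weak formulation: find u (satisfying any essential BC) such that ∫_0^4 u'(x) v'(x) dx = ∫_0^4 f v dx for all v ∈ V (homogeneous Neumann, so boundary terms vanish).
Substituting f(x) = 3*cos(π*x/4), the right-hand side is ∫_0^4 (3*cos(π*x/4)) v dx.
Compatibility check (pure Neumann): taking v ≡ 1 ∈ V gives 0 = ∫_0^4 f dx + (0) − (0), i.e. ∫_0^4 f dx must equal u'(0) − u'(4) = 0. Indeed ∫_0^4 (3*cos(π*x/4)) dx = 0, so the data are compatible. The solution is then unique only up to an additive constant (fix it e.g. by requiring ∫_0^4 u dx = 0).


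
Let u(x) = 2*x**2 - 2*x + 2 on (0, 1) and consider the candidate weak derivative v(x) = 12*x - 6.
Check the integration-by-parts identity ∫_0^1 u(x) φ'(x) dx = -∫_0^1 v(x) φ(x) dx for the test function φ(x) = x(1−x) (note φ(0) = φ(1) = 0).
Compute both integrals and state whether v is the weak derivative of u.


LHS = 0, RHS = 0. No, v is not the weak derivative of u.

u(x) = 2*x**2 - 2*x + 2, classical derivative u'(x) = 4*x - 2.
φ(x) = x(1−x), so φ'(x) = 1 - 2*x.
Note φ(0) = φ(1) = 0, so the boundary term u·φ vanishes.
LHS = ∫_0^1 u(x) φ'(x) dx = ∫_0^1 (-4*x^3 + 6*x^2 - 6*x + 2) dx. Term by term:
  ∫_0^1 -4*x^3 dx = -1;  ∫_0^1 6*x^2 dx = 2;  ∫_0^1 -6*x dx = -3;
  ∫_0^1 2 dx = 2.
Sum: -1 + 2 − 3 + 2 = 0.
So LHS = 0.
∫_0^1 v(x) φ(x) dx = ∫_0^1 (-12*x^3 + 18*x^2 - 6*x) dx. Term by term:
  ∫_0^1 -12*x^3 dx = -3;  ∫_0^1 18*x^2 dx = 6;  ∫_0^1 -6*x dx = -3.
Sum: -3 + 6 − 3 = 0.
So RHS = -∫_0^1 v(x) φ(x) dx = 0.
LHS = RHS, so the identity holds for this particular φ. But this is necessary, not sufficient: a weak derivative must satisfy the identity for EVERY test function in C_c^∞(0, 1).
Here u is smooth, so its weak derivative equals its classical derivative u'(x) = 4*x - 2. Since v(x) = 12*x - 6 ≠ u'(x), v is NOT the weak derivative of u — the agreement for this single φ is a coincidence (the difference v − u' happens to be L²-orthogonal to this φ).


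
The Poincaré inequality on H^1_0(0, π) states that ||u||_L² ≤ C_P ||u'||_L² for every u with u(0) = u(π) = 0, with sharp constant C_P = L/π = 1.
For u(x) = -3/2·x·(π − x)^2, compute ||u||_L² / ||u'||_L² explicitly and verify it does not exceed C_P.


||u||_L² / ||u'||_L² = sqrt(14)*π/14 < C_P = 1.

u(x) = -3/2·x·(π − x)^2, so u'(x) = 3*(π - 3*x)*(x - π)/2.
u(x) = -3/2·x·(π − x)^2 vanishes at x = 0 and x = π, so u ∈ H^1_0(0, π). Differentiate via the product rule and integrate the resulting polynomials term by term.
  ∫_0^π u² dx = ∫_0^π (9*x^6/4 - 9*π*x^5 + 27*π^2*x^4/2 - 9*π^3*x^3 + 9*π^4*x^2/4) dx. Term by term:
    ∫_0^π 9*x^6/4 dx = 9*π^7/28;  ∫_0^π -9*π*x^5 dx = -3*π^7/2;  ∫_0^π 27*π^2*x^4/2 dx = 27*π^7/10;
    ∫_0^π -9*π^3*x^3 dx = -9*π^7/4;  ∫_0^π 9*π^4*x^2/4 dx = 3*π^7/4.
  Sum: 9*π^7/28 − 3*π^7/2 + 27*π^7/10 − 9*π^7/4 + 3*π^7/4 = 3*π^7/140.
  ∫_0^π (u')² dx = ∫_0^π (81*x^4/4 - 54*π*x^3 + 99*π^2*x^2/2 - 18*π^3*x + 9*π^4/4) dx. Term by term:
    ∫_0^π 81*x^4/4 dx = 81*π^5/20;  ∫_0^π -54*π*x^3 dx = -27*π^5/2;  ∫_0^π 99*π^2*x^2/2 dx = 33*π^5/2;
    ∫_0^π -18*π^3*x dx = -9*π^5;  ∫_0^π 9*π^4/4 dx = 9*π^5/4.
  Sum: 81*π^5/20 − 27*π^5/2 + 33*π^5/2 − 9*π^5 + 9*π^5/4 = 3*π^5/10.
∫_0^π u² dx = 3*π^7/140, so ||u||_L² = sqrt(105)*π^(7/2)/70.
∫_0^π (u')² dx = 3*π^5/10, so ||u'||_L² = sqrt(30)*π^(5/2)/10.
Ratio ||u||_L² / ||u'||_L² = sqrt(14)*π/14.
Sharp Poincaré constant on H^1_0(0, π) is C_P = L/π = 1, achieved by sin(x).
A polynomial bump cannot attain the sharp Poincaré constant (only the first sine eigenfunction does), so the ratio is strictly less than C_P, consistent with ||u||_L² ≤ C_P ||u'||_L².


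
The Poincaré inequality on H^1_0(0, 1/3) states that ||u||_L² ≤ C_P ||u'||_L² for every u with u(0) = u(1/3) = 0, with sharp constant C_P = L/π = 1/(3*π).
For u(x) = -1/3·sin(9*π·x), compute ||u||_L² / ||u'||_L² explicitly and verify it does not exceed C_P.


||u||_L² / ||u'||_L² = 1/(9*π) < C_P = 1/(3*π).

u(x) = -1/3·sin(9*π·x), so u'(x) = -3*π*cos(9*π*x).
Writing u(x) = A·sin(kπx/L) with A = -1/3 and k = 3, use ∫_0^L sin²(kπx/L) dx = L/2 and ∫_0^L cos²(kπx/L) dx = L/2.
u² = 1/9·sin²(9*π·x) and (u')² = 9*π^2·cos²(9*π·x), and each of sin², cos² integrates to L/2 = 1/6 over (0, 1/3).
∫_0^1/3 u² dx = 1/54, so ||u||_L² = sqrt(6)/18.
∫_0^1/3 (u')² dx = 3*π^2/2, so ||u'||_L² = sqrt(6)*π/2.
Ratio ||u||_L² / ||u'||_L² = 1/(9*π).
Sharp Poincaré constant on H^1_0(0, 1/3) is C_P = L/π = 1/(3*π), achieved by sin(3*π·x).
This is the k = 3 harmonic; the ratio L/(kπ) is strictly less than C_P = L/π, consistent with the sharp inequality ||u||_L² ≤ C_P ||u'||_L².


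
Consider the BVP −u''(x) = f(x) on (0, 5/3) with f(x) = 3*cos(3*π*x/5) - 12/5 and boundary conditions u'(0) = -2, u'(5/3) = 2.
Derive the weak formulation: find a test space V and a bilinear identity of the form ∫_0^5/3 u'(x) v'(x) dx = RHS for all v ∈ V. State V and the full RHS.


V = H^1(0, 5/3) (v unrestricted at boundary; u is determined up to an additive constant); weak form: ∫_0^5/3 u'v' dx = ∫_0^5/3 (3*cos(3*π*x/5) - 12/5) v dx + 2·v(5/3) + 2·v(0) for all v ∈ V.

Multiply both sides by a test function v and integrate from 0 to 5/3:
  ∫_0^5/3 −u''(x) v(x) dx = ∫_0^5/3 f(x) v(x) dx.
Integrate the LHS by parts once:
  ∫_0^5/3 −u'' v dx = −[u'(x) v(x)]_0^5/3 + ∫_0^5/3 u'(x) v'(x) dx.
Thus ∫_0^5/3 u'(x) v'(x) dx = ∫_0^5/3 f(x) v(x) dx + [u'(x) v(x)]_0^5/3.
Choose V so that boundary terms are either known or forced to vanish.
u has inhomogeneous Neumann u'(0) = -2, u'(5/3) = 2. [u' v]_0^5/3 = (2)·v(5/3) − (-2)·v(0) = 2·v(5/3) + 2·v(0). Take V = H^1(0, 5/3); boundary term becomes part of RHS.
Weak formulation: find u (satisfying any essential BC) such that ∫_0^5/3 u'(x) v'(x) dx = ∫_0^5/3 f v dx + 2·v(5/3) + 2·v(0) for all v ∈ V (Neumann data are natural BCs: they enter the RHS as boundary terms).
Substituting f(x) = 3*cos(3*π*x/5) - 12/5, the right-hand side is ∫_0^5/3 (3*cos(3*π*x/5) - 12/5) v dx + 2·v(5/3) + 2·v(0).
Compatibility check (pure Neumann): taking v ≡ 1 ∈ V gives 0 = ∫_0^5/3 f dx + (2) − (-2), i.e. ∫_0^5/3 f dx must equal u'(0) − u'(5/3) = -4. Indeed ∫_0^5/3 (3*cos(3*π*x/5) - 12/5) dx = -4, so the data are compatible. The solution is then unique only up to an additive constant (fix it e.g. by requiring ∫_0^5/3 u dx = 0).


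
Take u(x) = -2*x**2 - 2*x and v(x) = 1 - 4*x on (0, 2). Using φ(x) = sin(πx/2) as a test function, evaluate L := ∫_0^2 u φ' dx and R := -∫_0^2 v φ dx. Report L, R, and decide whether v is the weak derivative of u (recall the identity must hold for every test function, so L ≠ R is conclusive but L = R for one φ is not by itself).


LHS = 24/π, RHS = 12/π. No, v is not the weak derivative of u.

u(x) = -2*x**2 - 2*x, classical derivative u'(x) = -4*x - 2.
φ(x) = sin(πx/2), so φ'(x) = π*cos(π*x/2)/2.
Note φ(0) = φ(2) = 0, so the boundary term u·φ vanishes.
LHS = ∫_0^2 u(x) φ'(x) dx = ∫_0^2 (-π*x^2*cos(π*x/2) - π*x*cos(π*x/2)) dx. Term by term:
  ∫_0^2 -π*x*cos(π*x/2) dx = 8/π;  ∫_0^2 -π*x^2*cos(π*x/2) dx = 16/π.
Sum: 8/π + 16/π = 24/π.
So LHS = 24/π.
∫_0^2 v(x) φ(x) dx = ∫_0^2 (-4*x*sin(π*x/2) + sin(π*x/2)) dx. Term by term:
  ∫_0^2 -4*x*sin(π*x/2) dx = -16/π;  ∫_0^2 sin(π*x/2) dx = 4/π.
Sum: -16/π + 4/π = -12/π.
So RHS = -∫_0^2 v(x) φ(x) dx = 12/π.
LHS − RHS = 12/π ≠ 0, so the identity fails.
(For a valid weak derivative the identity must hold for EVERY test function, in particular this one. The failure shows v is NOT the weak derivative of u.)
Correct weak derivative would be u'(x) = -4*x - 2.


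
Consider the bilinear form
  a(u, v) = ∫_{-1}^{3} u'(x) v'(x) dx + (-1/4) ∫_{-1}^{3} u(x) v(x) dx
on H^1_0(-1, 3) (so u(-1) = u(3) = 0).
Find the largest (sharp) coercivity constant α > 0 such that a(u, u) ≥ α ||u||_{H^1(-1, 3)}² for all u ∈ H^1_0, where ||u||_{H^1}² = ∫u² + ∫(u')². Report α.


α = (-4 + π^2)/(π^2 + 16)

Coercivity of a(·,·) on H^1_0(-1, 3) means a(u, u) ≥ α ||u||_{H^1}² for every u ∈ H^1_0.
The interval has length L = 4, and Poincaré/coercivity depend only on L. Here a(u, u) = ∫(u')² + (-1/4)·∫u².
Here c = -1/4 < 0 with |c| < (π/L)² = π^2/16, so coercivity still holds. The condition a(u,u) ≥ α||u||_{H^1}² reads (1−α)∫(u')² ≥ (α−c)∫u². Any admissible α is ≤ 1 (rapidly oscillating u have ∫u²/∫(u')² → 0), and α = 1 would force 0 ≥ (1−c)∫u², impossible since c < 1; so 1−α > 0. By the sharp Poincaré inequality on H^1_0 of an interval of length L, ∫(u')² ≥ (π/L)²∫u² with equality for the first sine mode sin(π(x−x₀)/L) (x₀ the left endpoint), so the inequality holds for all u iff (1−α)(π/L)² ≥ α − c, i.e. α ≤ ((π/L)² + c)/((π/L)² + 1) = (1 + c(L/π)²)/(1 + (L/π)²). (Direct route, valid since c ≤ 0: Poincaré gives c∫u² ≥ c(L/π)²∫(u')², so a(u,u) ≥ (1 + c(L/π)²)∫(u')², while ||u||_{H^1}² ≤ (1 + (L/π)²)∫(u')²; dividing yields the same α.) With (π/L)² = π^2/16 and c = -1/4, the largest admissible constant is α = ((π/L)² + c)/((π/L)² + 1).
Simplifying, α = (-4 + π^2)/(π^2 + 16).


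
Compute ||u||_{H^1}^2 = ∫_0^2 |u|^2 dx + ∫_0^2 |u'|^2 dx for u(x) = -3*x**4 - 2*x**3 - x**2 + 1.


||u||_{H^1}^2 = 29418/5

The H^1 norm (squared) on an interval (0, L) is
  ||u||_{H^1}^2 = ∫_0^L u(x)^2 dx + ∫_0^L u'(x)^2 dx.
Compute u'(x) = -12*x**3 - 6*x**2 - 2*x.
Then u(x)^2 = 9*x**8 + 12*x**7 + 10*x**6 + 4*x**5 - 5*x**4 - 4*x**3 - 2*x**2 + 1 and u'(x)^2 = 144*x**6 + 144*x**5 + 84*x**4 + 24*x**3 + 4*x**2.
Integrate each monomial from 0 to 2 using ∫_0^2 c·x^n dx = c·2^(n+1)/(n+1):
  ∫_0^2 u(x)^2 dx = ∫_0^2 (9*x^8 + 12*x^7 + 10*x^6 + 4*x^5 - 5*x^4 - 4*x^3 - 2*x^2 + 1) dx. Term by term:
    ∫_0^2 9*x^8 dx = 512;  ∫_0^2 12*x^7 dx = 384;  ∫_0^2 10*x^6 dx = 1280/7;
    ∫_0^2 4*x^5 dx = 128/3;  ∫_0^2 -5*x^4 dx = -32;  ∫_0^2 -4*x^3 dx = -16;
    ∫_0^2 -2*x^2 dx = -16/3;  ∫_0^2 1 dx = 2.
  Sum: 512 + 384 + 1280/7 + 128/3 − 32 − 16 − 16/3 + 2 = 22474/21.
  ∫_0^2 u'(x)^2 dx = ∫_0^2 (144*x^6 + 144*x^5 + 84*x^4 + 24*x^3 + 4*x^2) dx. Term by term:
    ∫_0^2 144*x^6 dx = 18432/7;  ∫_0^2 144*x^5 dx = 1536;  ∫_0^2 84*x^4 dx = 2688/5;
    ∫_0^2 24*x^3 dx = 96;  ∫_0^2 4*x^2 dx = 32/3.
  Sum: 18432/7 + 1536 + 2688/5 + 96 + 32/3 = 505408/105.
Adding: ||u||_{H^1}^2 = 22474/21 + 505408/105 = 29418/5.


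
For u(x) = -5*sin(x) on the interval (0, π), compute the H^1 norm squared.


||u||_{H^1(0,π)}^2 = 25*π

u'(x) = -5*cos(x).
Expand u² and (u')² and integrate term by term on (0, π), using: for integers n ≥ 1, ∫_0^π sin²(nx) dx = ∫_0^π cos²(nx) dx = π/2; for n ≠ n', ∫_0^π sin(nx)sin(n'x) dx = ∫_0^π cos(nx)cos(n'x) dx = 0; and by product-to-sum, ∫_0^π sin(nx)cos(n'x) dx = ½∫_0^π [sin((n+n')x) + sin((n−n')x)] dx, which is 0 when n+n' is even and 2n/(n²−n'²) when n+n' is odd (it need not vanish on (0, π)).
  u² squared terms: (-5)²·∫sin(x)² dx = 25·π/2 = 25*π/2.
  So ∫_0^π u² dx = 25*π/2.
  (u')² squared terms: (-5)²·∫cos(x)² dx = 25·π/2 = 25*π/2.
  So ∫_0^π (u')² dx = 25*π/2.
||u||_{H^1}^2 = (25*π/2) + (25*π/2) = 25*π.


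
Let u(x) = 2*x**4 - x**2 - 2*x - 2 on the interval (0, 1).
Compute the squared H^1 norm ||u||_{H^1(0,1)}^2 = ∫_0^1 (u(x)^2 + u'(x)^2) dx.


||u||_{H^1}^2 = 4058/315

The H^1 norm (squared) on an interval (0, L) is
  ||u||_{H^1}^2 = ∫_0^L u(x)^2 dx + ∫_0^L u'(x)^2 dx.
Compute u'(x) = 8*x**3 - 2*x - 2.
Then u(x)^2 = 4*x**8 - 4*x**6 - 8*x**5 - 7*x**4 + 4*x**3 + 8*x**2 + 8*x + 4 and u'(x)^2 = 64*x**6 - 32*x**4 - 32*x**3 + 4*x**2 + 8*x + 4.
Integrate each monomial from 0 to 1 using ∫_0^1 c·x^n dx = c·1^(n+1)/(n+1):
  ∫_0^1 u(x)^2 dx = ∫_0^1 (4*x^8 - 4*x^6 - 8*x^5 - 7*x^4 + 4*x^3 + 8*x^2 + 8*x + 4) dx. Term by term:
    ∫_0^1 4*x^8 dx = 4/9;  ∫_0^1 -4*x^6 dx = -4/7;  ∫_0^1 -8*x^5 dx = -4/3;
    ∫_0^1 -7*x^4 dx = -7/5;  ∫_0^1 4*x^3 dx = 1;  ∫_0^1 8*x^2 dx = 8/3;
    ∫_0^1 8*x dx = 4;  ∫_0^1 4 dx = 4.
  Sum: 4/9 − 4/7 − 4/3 − 7/5 + 1 + 8/3 + 4 + 4 = 2774/315.
  ∫_0^1 u'(x)^2 dx = ∫_0^1 (64*x^6 - 32*x^4 - 32*x^3 + 4*x^2 + 8*x + 4) dx. Term by term:
    ∫_0^1 64*x^6 dx = 64/7;  ∫_0^1 -32*x^4 dx = -32/5;  ∫_0^1 -32*x^3 dx = -8;
    ∫_0^1 4*x^2 dx = 4/3;  ∫_0^1 8*x dx = 4;  ∫_0^1 4 dx = 4.
  Sum: 64/7 − 32/5 − 8 + 4/3 + 4 + 4 = 428/105.
Adding: ||u||_{H^1}^2 = 2774/315 + 428/105 = 4058/315.


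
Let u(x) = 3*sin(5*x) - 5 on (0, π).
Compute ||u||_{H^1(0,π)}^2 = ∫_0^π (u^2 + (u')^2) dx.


||u||_{H^1(0,π)}^2 = -12 + 142*π

u'(x) = 15*cos(5*x).
Expand u² and (u')² and integrate term by term on (0, π), using: for integers n ≥ 1, ∫_0^π sin²(nx) dx = ∫_0^π cos²(nx) dx = π/2; for n ≠ n', ∫_0^π sin(nx)sin(n'x) dx = ∫_0^π cos(nx)cos(n'x) dx = 0; and by product-to-sum, ∫_0^π sin(nx)cos(n'x) dx = ½∫_0^π [sin((n+n')x) + sin((n−n')x)] dx, which is 0 when n+n' is even and 2n/(n²−n'²) when n+n' is odd (it need not vanish on (0, π)). For the constant mode: ∫_0^π 1 dx = π, ∫_0^π cos(nx) dx = 0, ∫_0^π sin(nx) dx = (1−(−1)^n)/n.
  u² squared terms: (-5)²·∫1 dx = 25·π = 25*π;  (3)²·∫sin(5x)² dx = 9·π/2 = 9*π/2.
  u² cross terms: 2·(-5)·(3)·∫1·sin(5x) dx = -30·(2/5) = -12.
  So ∫_0^π u² dx = 25*π + 9*π/2 − 12 = -12 + 59*π/2.
  (u')² squared terms: (15)²·∫cos(5x)² dx = 225·π/2 = 225*π/2.
  So ∫_0^π (u')² dx = 225*π/2.
||u||_{H^1}^2 = (-12 + 59*π/2) + (225*π/2) = -12 + 142*π.


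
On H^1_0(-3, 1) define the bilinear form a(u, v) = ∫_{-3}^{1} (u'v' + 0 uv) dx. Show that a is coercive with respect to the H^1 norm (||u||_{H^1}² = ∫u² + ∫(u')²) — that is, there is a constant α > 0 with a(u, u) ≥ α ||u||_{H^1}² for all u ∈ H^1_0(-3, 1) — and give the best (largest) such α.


α = π^2/(π^2 + 16)

Coercivity of a(·,·) on H^1_0(-3, 1) means a(u, u) ≥ α ||u||_{H^1}² for every u ∈ H^1_0.
The interval has length L = 4, and Poincaré/coercivity depend only on L. Here a(u, u) = ∫(u')² + (0)·∫u².
Here c = 0, so a(u,u) = ∫(u')² alone. The condition a(u,u) ≥ α||u||_{H^1}² reads (1−α)∫(u')² ≥ (α−c)∫u². Any admissible α is ≤ 1 (rapidly oscillating u have ∫u²/∫(u')² → 0), and α = 1 would force 0 ≥ (1−c)∫u², impossible since c < 1; so 1−α > 0. By the sharp Poincaré inequality on H^1_0 of an interval of length L, ∫(u')² ≥ (π/L)²∫u² with equality for the first sine mode sin(π(x−x₀)/L) (x₀ the left endpoint), so the inequality holds for all u iff (1−α)(π/L)² ≥ α − c, i.e. α ≤ ((π/L)² + c)/((π/L)² + 1) = (1 + c(L/π)²)/(1 + (L/π)²). (Direct route, valid since c ≤ 0: Poincaré gives c∫u² ≥ c(L/π)²∫(u')², so a(u,u) ≥ (1 + c(L/π)²)∫(u')², while ||u||_{H^1}² ≤ (1 + (L/π)²)∫(u')²; dividing yields the same α.) With (π/L)² = π^2/16 and c = 0, the largest admissible constant is α = ((π/L)² + c)/((π/L)² + 1).
Simplifying, α = π^2/(π^2 + 16).


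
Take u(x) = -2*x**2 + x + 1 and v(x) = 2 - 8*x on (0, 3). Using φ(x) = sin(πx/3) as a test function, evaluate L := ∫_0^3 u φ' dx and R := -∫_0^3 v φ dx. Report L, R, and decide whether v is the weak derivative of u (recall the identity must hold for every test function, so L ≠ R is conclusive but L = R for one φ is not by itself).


LHS = 30/π, RHS = 60/π. No, v is not the weak derivative of u.

u(x) = -2*x**2 + x + 1, classical derivative u'(x) = 1 - 4*x.
φ(x) = sin(πx/3), so φ'(x) = π*cos(π*x/3)/3.
Note φ(0) = φ(3) = 0, so the boundary term u·φ vanishes.
LHS = ∫_0^3 u(x) φ'(x) dx = ∫_0^3 (-2*π*x^2*cos(π*x/3)/3 + π*x*cos(π*x/3)/3 + π*cos(π*x/3)/3) dx. Term by term:
  ∫_0^3 π*cos(π*x/3)/3 dx = 0;  ∫_0^3 -2*π*x^2*cos(π*x/3)/3 dx = 36/π;  ∫_0^3 π*x*cos(π*x/3)/3 dx = -6/π.
Sum: 0 + 36/π − 6/π = 30/π.
So LHS = 30/π.
∫_0^3 v(x) φ(x) dx = ∫_0^3 (-8*x*sin(π*x/3) + 2*sin(π*x/3)) dx. Term by term:
  ∫_0^3 2*sin(π*x/3) dx = 12/π;  ∫_0^3 -8*x*sin(π*x/3) dx = -72/π.
Sum: 12/π − 72/π = -60/π.
So RHS = -∫_0^3 v(x) φ(x) dx = 60/π.
LHS − RHS = -30/π ≠ 0, so the identity fails.
(For a valid weak derivative the identity must hold for EVERY test function, in particular this one. The failure shows v is NOT the weak derivative of u.)
Correct weak derivative would be u'(x) = 1 - 4*x.


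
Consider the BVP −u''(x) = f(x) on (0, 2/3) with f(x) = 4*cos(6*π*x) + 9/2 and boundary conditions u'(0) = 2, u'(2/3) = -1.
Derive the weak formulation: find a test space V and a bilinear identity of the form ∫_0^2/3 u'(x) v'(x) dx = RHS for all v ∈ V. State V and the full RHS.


V = H^1(0, 2/3) (v unrestricted at boundary; u is determined up to an additive constant); weak form: ∫_0^2/3 u'v' dx = ∫_0^2/3 (4*cos(6*π*x) + 9/2) v dx − v(2/3) − 2·v(0) for all v ∈ V.

Multiply both sides by a test function v and integrate from 0 to 2/3:
  ∫_0^2/3 −u''(x) v(x) dx = ∫_0^2/3 f(x) v(x) dx.
Integrate the LHS by parts once:
  ∫_0^2/3 −u'' v dx = −[u'(x) v(x)]_0^2/3 + ∫_0^2/3 u'(x) v'(x) dx.
Thus ∫_0^2/3 u'(x) v'(x) dx = ∫_0^2/3 f(x) v(x) dx + [u'(x) v(x)]_0^2/3.
Choose V so that boundary terms are either known or forced to vanish.
u has inhomogeneous Neumann u'(0) = 2, u'(2/3) = -1. [u' v]_0^2/3 = (-1)·v(2/3) − (2)·v(0) = − v(2/3) − 2·v(0). Take V = H^1(0, 2/3); boundary term becomes part of RHS.
Weak formulation: find u (satisfying any essential BC) such that ∫_0^2/3 u'(x) v'(x) dx = ∫_0^2/3 f v dx − v(2/3) − 2·v(0) for all v ∈ V (Neumann data are natural BCs: they enter the RHS as boundary terms).
Substituting f(x) = 4*cos(6*π*x) + 9/2, the right-hand side is ∫_0^2/3 (4*cos(6*π*x) + 9/2) v dx − v(2/3) − 2·v(0).
Compatibility check (pure Neumann): taking v ≡ 1 ∈ V gives 0 = ∫_0^2/3 f dx + (-1) − (2), i.e. ∫_0^2/3 f dx must equal u'(0) − u'(2/3) = 3. Indeed ∫_0^2/3 (4*cos(6*π*x) + 9/2) dx = 3, so the data are compatible. The solution is then unique only up to an additive constant (fix it e.g. by requiring ∫_0^2/3 u dx = 0).


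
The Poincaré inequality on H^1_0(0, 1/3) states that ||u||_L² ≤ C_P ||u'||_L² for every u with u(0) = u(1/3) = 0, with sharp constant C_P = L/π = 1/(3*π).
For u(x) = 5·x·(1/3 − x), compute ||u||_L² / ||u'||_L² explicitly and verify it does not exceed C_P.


||u||_L² / ||u'||_L² = sqrt(10)/30 < C_P = 1/(3*π).

u(x) = 5·x·(1/3 − x), so u'(x) = 5/3 - 10*x.
u(x) = 5·x·(1/3 − x) vanishes at x = 0 and x = 1/3, so u ∈ H^1_0(0, 1/3). Differentiate via the product rule and integrate the resulting polynomials term by term.
  ∫_0^1/3 u² dx = ∫_0^1/3 (25*x^4 - 50*x^3/3 + 25*x^2/9) dx. Term by term:
    ∫_0^1/3 25*x^4 dx = 5/243;  ∫_0^1/3 -50*x^3/3 dx = -25/486;  ∫_0^1/3 25*x^2/9 dx = 25/729.
  Sum: 5/243 − 25/486 + 25/729 = 5/1458.
  ∫_0^1/3 (u')² dx = ∫_0^1/3 (100*x^2 - 100*x/3 + 25/9) dx. Term by term:
    ∫_0^1/3 100*x^2 dx = 100/81;  ∫_0^1/3 -100*x/3 dx = -50/27;  ∫_0^1/3 25/9 dx = 25/27.
  Sum: 100/81 − 50/27 + 25/27 = 25/81.
∫_0^1/3 u² dx = 5/1458, so ||u||_L² = sqrt(10)/54.
∫_0^1/3 (u')² dx = 25/81, so ||u'||_L² = 5/9.
Ratio ||u||_L² / ||u'||_L² = sqrt(10)/30.
Sharp Poincaré constant on H^1_0(0, 1/3) is C_P = L/π = 1/(3*π), achieved by sin(3*π·x).
A polynomial bump cannot attain the sharp Poincaré constant (only the first sine eigenfunction does), so the ratio is strictly less than C_P, consistent with ||u||_L² ≤ C_P ||u'||_L².


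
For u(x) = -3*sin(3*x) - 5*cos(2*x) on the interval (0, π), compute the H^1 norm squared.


||u||_{H^1(0,π)}^2 = 180 + 215*π/2

u'(x) = 10*sin(2*x) - 9*cos(3*x).
Expand u² and (u')² and integrate term by term on (0, π), using: for integers n ≥ 1, ∫_0^π sin²(nx) dx = ∫_0^π cos²(nx) dx = π/2; for n ≠ n', ∫_0^π sin(nx)sin(n'x) dx = ∫_0^π cos(nx)cos(n'x) dx = 0; and by product-to-sum, ∫_0^π sin(nx)cos(n'x) dx = ½∫_0^π [sin((n+n')x) + sin((n−n')x)] dx, which is 0 when n+n' is even and 2n/(n²−n'²) when n+n' is odd (it need not vanish on (0, π)).
  u² squared terms: (-5)²·∫cos(2x)² dx = 25·π/2 = 25*π/2;  (-3)²·∫sin(3x)² dx = 9·π/2 = 9*π/2.
  u² cross terms: 2·(-5)·(-3)·∫cos(2x)·sin(3x) dx = 30·(6/5) = 36.
  So ∫_0^π u² dx = 25*π/2 + 9*π/2 + 36 = 36 + 17*π.
  (u')² squared terms: (-9)²·∫cos(3x)² dx = 81·π/2 = 81*π/2;  (10)²·∫sin(2x)² dx = 100·π/2 = 50*π.
  (u')² cross terms: 2·(-9)·(10)·∫cos(3x)·sin(2x) dx = -180·(-4/5) = 144.
  So ∫_0^π (u')² dx = 81*π/2 + 50*π + 144 = 144 + 181*π/2.
||u||_{H^1}^2 = (36 + 17*π) + (144 + 181*π/2) = 180 + 215*π/2.


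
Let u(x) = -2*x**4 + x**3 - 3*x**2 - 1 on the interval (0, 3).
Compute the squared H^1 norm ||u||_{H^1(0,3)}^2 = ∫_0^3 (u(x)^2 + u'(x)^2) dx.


||u||_{H^1}^2 = 141549/5

The H^1 norm (squared) on an interval (0, L) is
  ||u||_{H^1}^2 = ∫_0^L u(x)^2 dx + ∫_0^L u'(x)^2 dx.
Compute u'(x) = -8*x**3 + 3*x**2 - 6*x.
Then u(x)^2 = 4*x**8 - 4*x**7 + 13*x**6 - 6*x**5 + 13*x**4 - 2*x**3 + 6*x**2 + 1 and u'(x)^2 = 64*x**6 - 48*x**5 + 105*x**4 - 36*x**3 + 36*x**2.
Integrate each monomial from 0 to 3 using ∫_0^3 c·x^n dx = c·3^(n+1)/(n+1):
  ∫_0^3 u(x)^2 dx = ∫_0^3 (4*x^8 - 4*x^7 + 13*x^6 - 6*x^5 + 13*x^4 - 2*x^3 + 6*x^2 + 1) dx. Term by term:
    ∫_0^3 4*x^8 dx = 8748;  ∫_0^3 -4*x^7 dx = -6561/2;  ∫_0^3 13*x^6 dx = 28431/7;
    ∫_0^3 -6*x^5 dx = -729;  ∫_0^3 13*x^4 dx = 3159/5;  ∫_0^3 -2*x^3 dx = -81/2;
    ∫_0^3 6*x^2 dx = 54;  ∫_0^3 1 dx = 3.
  Sum: 8748 − 6561/2 + 28431/7 − 729 + 3159/5 − 81/2 + 54 + 3 = 330693/35.
  ∫_0^3 u'(x)^2 dx = ∫_0^3 (64*x^6 - 48*x^5 + 105*x^4 - 36*x^3 + 36*x^2) dx. Term by term:
    ∫_0^3 64*x^6 dx = 139968/7;  ∫_0^3 -48*x^5 dx = -5832;  ∫_0^3 105*x^4 dx = 5103;
    ∫_0^3 -36*x^3 dx = -729;  ∫_0^3 36*x^2 dx = 324.
  Sum: 139968/7 − 5832 + 5103 − 729 + 324 = 132030/7.
Adding: ||u||_{H^1}^2 = 330693/35 + 132030/7 = 141549/5.


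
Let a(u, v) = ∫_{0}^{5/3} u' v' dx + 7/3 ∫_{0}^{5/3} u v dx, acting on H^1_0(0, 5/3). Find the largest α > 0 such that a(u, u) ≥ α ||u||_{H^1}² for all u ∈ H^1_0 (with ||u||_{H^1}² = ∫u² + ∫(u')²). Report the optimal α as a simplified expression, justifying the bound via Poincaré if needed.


α = 1

Coercivity of a(·,·) on H^1_0(0, 5/3) means a(u, u) ≥ α ||u||_{H^1}² for every u ∈ H^1_0.
The interval has length L = 5/3, and Poincaré/coercivity depend only on L. Here a(u, u) = ∫(u')² + (7/3)·∫u².
Here c = 7/3 ≥ 1, so a(u,u) = ∫(u')² + c∫u² ≥ ∫(u')² + ∫u² = ||u||_{H^1}², i.e. α = 1 works. No larger α is possible: a(u,u) ≥ α||u||_{H^1}² means (1−α)∫(u')² ≥ (α−c)∫u², and for the modes u_n = sin(nπ(x−x₀)/L) (x₀ the left endpoint) one has ∫u_n²/∫(u_n')² = (L/(nπ))² → 0, so a(u_n,u_n)/||u_n||_{H^1}² → 1. Hence the optimal constant is α = 1.
Therefore α = 1.


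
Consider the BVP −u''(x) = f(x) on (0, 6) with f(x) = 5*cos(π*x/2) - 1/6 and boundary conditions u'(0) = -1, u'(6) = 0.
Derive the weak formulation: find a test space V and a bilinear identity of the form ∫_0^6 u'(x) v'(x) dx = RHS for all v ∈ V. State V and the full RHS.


V = H^1(0, 6) (v unrestricted at boundary; u is determined up to an additive constant); weak form: ∫_0^6 u'v' dx = ∫_0^6 (5*cos(π*x/2) - 1/6) v dx + v(0) for all v ∈ V.

Multiply both sides by a test function v and integrate from 0 to 6:
  ∫_0^6 −u''(x) v(x) dx = ∫_0^6 f(x) v(x) dx.
Integrate the LHS by parts once:
  ∫_0^6 −u'' v dx = −[u'(x) v(x)]_0^6 + ∫_0^6 u'(x) v'(x) dx.
Thus ∫_0^6 u'(x) v'(x) dx = ∫_0^6 f(x) v(x) dx + [u'(x) v(x)]_0^6.
Choose V so that boundary terms are either known or forced to vanish.
u has inhomogeneous Neumann u'(0) = -1, u'(6) = 0. [u' v]_0^6 = (0)·v(6) − (-1)·v(0) = v(0). Take V = H^1(0, 6); boundary term becomes part of RHS.
Weak formulation: find u (satisfying any essential BC) such that ∫_0^6 u'(x) v'(x) dx = ∫_0^6 f v dx + v(0) for all v ∈ V (Neumann data are natural BCs: they enter the RHS as boundary terms).
Substituting f(x) = 5*cos(π*x/2) - 1/6, the right-hand side is ∫_0^6 (5*cos(π*x/2) - 1/6) v dx + v(0).
Compatibility check (pure Neumann): taking v ≡ 1 ∈ V gives 0 = ∫_0^6 f dx + (0) − (-1), i.e. ∫_0^6 f dx must equal u'(0) − u'(6) = -1. Indeed ∫_0^6 (5*cos(π*x/2) - 1/6) dx = -1, so the data are compatible. The solution is then unique only up to an additive constant (fix it e.g. by requiring ∫_0^6 u dx = 0).


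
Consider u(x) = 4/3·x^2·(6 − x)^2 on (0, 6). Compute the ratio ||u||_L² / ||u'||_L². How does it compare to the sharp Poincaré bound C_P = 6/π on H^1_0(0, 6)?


||u||_L² / ||u'||_L² = sqrt(3) < C_P = 6/π.

u(x) = 4/3·x^2·(6 − x)^2, so u'(x) = 16*x*(x - 6)*(x - 3)/3.
u(x) = 4/3·x^2·(6 − x)^2 vanishes at x = 0 and x = 6, so u ∈ H^1_0(0, 6). Differentiate via the product rule and integrate the resulting polynomials term by term.
  ∫_0^6 u² dx = ∫_0^6 (16*x^8/9 - 128*x^7/3 + 384*x^6 - 1536*x^5 + 2304*x^4) dx. Term by term:
    ∫_0^6 16*x^8/9 dx = 1990656;  ∫_0^6 -128*x^7/3 dx = -8957952;  ∫_0^6 384*x^6 dx = 107495424/7;
    ∫_0^6 -1536*x^5 dx = -11943936;  ∫_0^6 2304*x^4 dx = 17915904/5.
  Sum: 1990656 − 8957952 + 107495424/7 − 11943936 + 17915904/5 = 995328/35.
  ∫_0^6 (u')² dx = ∫_0^6 (256*x^6/9 - 512*x^5 + 3328*x^4 - 9216*x^3 + 9216*x^2) dx. Term by term:
    ∫_0^6 256*x^6/9 dx = 7962624/7;  ∫_0^6 -512*x^5 dx = -3981312;  ∫_0^6 3328*x^4 dx = 25878528/5;
    ∫_0^6 -9216*x^3 dx = -2985984;  ∫_0^6 9216*x^2 dx = 663552.
  Sum: 7962624/7 − 3981312 + 25878528/5 − 2985984 + 663552 = 331776/35.
∫_0^6 u² dx = 995328/35, so ||u||_L² = 576*sqrt(105)/35.
∫_0^6 (u')² dx = 331776/35, so ||u'||_L² = 576*sqrt(35)/35.
Ratio ||u||_L² / ||u'||_L² = sqrt(3).
Sharp Poincaré constant on H^1_0(0, 6) is C_P = L/π = 6/π, achieved by sin(π/6·x).
A polynomial bump cannot attain the sharp Poincaré constant (only the first sine eigenfunction does), so the ratio is strictly less than C_P, consistent with ||u||_L² ≤ C_P ||u'||_L².
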